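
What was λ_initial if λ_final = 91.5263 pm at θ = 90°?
89.1000 pm

From λ' = λ + Δλ, we have λ = λ' - Δλ

First calculate the Compton shift:
Δλ = λ_C(1 - cos θ)
Δλ = 2.4263 × (1 - cos(90°))
Δλ = 2.4263 × 1.0000
Δλ = 2.4263 pm

Initial wavelength:
λ = λ' - Δλ
λ = 91.5263 - 2.4263
λ = 89.1000 pm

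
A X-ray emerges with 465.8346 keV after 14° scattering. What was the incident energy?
478.8000 keV

Convert final energy to wavelength (hc ≈ 1239.842 keV·pm):
λ' = hc/E' = 1239.842 / 465.8346 = 2.6615 pm

Calculate the Compton shift:
Δλ = λ_C(1 - cos(14°))
Δλ = 2.4263 × (1 - cos(14°))
Δλ = 0.0721 pm

Initial wavelength:
λ = λ' - Δλ = 2.6615 - 0.0721 = 2.5895 pm

Initial energy:
E = hc/λ = 1239.842 / 2.5895 = 478.8000 keV

(Intermediate values are shown rounded; full precision is carried through to the final answer.)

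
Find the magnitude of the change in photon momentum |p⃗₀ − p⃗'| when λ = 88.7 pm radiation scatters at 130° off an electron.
1.3250e-23 kg·m/s

Photon momentum magnitude is p = h/λ.

Initial momentum:
p₀ = h/λ = 6.6261e-34/8.8700e-11 = 7.4702e-24 kg·m/s

After scattering:
λ' = λ + Δλ = 88.7 + 3.9859 = 92.6859 pm
p' = h/λ' = 6.6261e-34/9.2686e-11 = 7.1490e-24 kg·m/s

Momentum is a vector; the scattered photon's direction makes angle θ = 130° with the incident direction. The magnitude of the vector change Δp⃗ = p⃗₀ − p⃗' is found from the law of cosines:
|Δp⃗|² = p₀² + p'² − 2p₀p'cos θ
|Δp⃗|² = (7.4702e-24)² + (7.1490e-24)² − 2·7.4702e-24·7.1490e-24·cos(130°)
|Δp⃗| = 1.3250e-23 kg·m/s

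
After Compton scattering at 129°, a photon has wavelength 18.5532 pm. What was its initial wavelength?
14.6000 pm

From λ' = λ + Δλ, we have λ = λ' - Δλ

First calculate the Compton shift:
Δλ = λ_C(1 - cos θ)
Δλ = 2.4263 × (1 - cos(129°))
Δλ = 2.4263 × 1.6293
Δλ = 3.9532 pm

Initial wavelength:
λ = λ' - Δλ
λ = 18.5532 - 3.9532
λ = 14.6000 pm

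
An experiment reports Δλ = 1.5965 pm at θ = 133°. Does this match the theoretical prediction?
No, inconsistent

Calculate the expected shift for θ = 133°:

Δλ_expected = λ_C(1 - cos(133°))
Δλ_expected = 2.4263 × (1 - cos(133°))
Δλ_expected = 2.4263 × 1.6820
Δλ_expected = 4.0810 pm

Given shift: 1.5965 pm
Expected shift: 4.0810 pm
Difference: 2.4846 pm

The values do not match. The given shift corresponds to θ ≈ 70.0°, not 133°.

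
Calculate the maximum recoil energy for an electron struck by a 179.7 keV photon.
74.2007 keV

Maximum energy transfer occurs at θ = 180° (backscattering).

Initial photon: E₀ = 179.7 keV → λ₀ = 6.8995 pm

Maximum Compton shift (at 180°):
Δλ_max = 2λ_C = 2 × 2.4263 = 4.8526 pm

Final wavelength:
λ' = 6.8995 + 4.8526 = 11.7521 pm

Minimum photon energy (maximum energy to electron):
E'_min = hc/λ' = 105.4993 keV

Maximum electron kinetic energy:
K_max = E₀ - E'_min = 179.7000 - 105.4993 = 74.2007 keV

(Intermediate values are shown rounded; full precision is carried through to the final answer.)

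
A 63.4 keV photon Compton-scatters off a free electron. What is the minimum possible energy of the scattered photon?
50.7955 keV (at θ = 180°)

The scattered photon has minimum energy when its wavelength is maximum, i.e., when the Compton shift Δλ = λ_C(1 − cos θ) is maximum. This occurs at θ = 180° (backscattering), giving Δλ_max = 2λ_C = 4.8526 pm.

Initial wavelength: λ₀ = hc/E₀ = 19.5559 pm
Maximum final wavelength: λ'_max = λ₀ + 2λ_C = 19.5559 + 4.8526 = 24.4085 pm
Minimum final energy: E'_min = hc/λ'_max = 50.7955 keV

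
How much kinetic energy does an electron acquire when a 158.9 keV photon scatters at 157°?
59.4134 keV

By energy conservation: K_e = E_initial - E_final

First find the scattered photon energy:
Initial wavelength: λ = hc/E = 7.8027 pm
Compton shift: Δλ = λ_C(1 - cos(157°)) = 4.6597 pm
Final wavelength: λ' = 7.8027 + 4.6597 = 12.4624 pm
Final photon energy: E' = hc/λ' = 99.4866 keV

Electron kinetic energy:
K_e = E - E' = 158.9000 - 99.4866 = 59.4134 keV

(Intermediate values are shown rounded; full precision is carried through to the final answer.)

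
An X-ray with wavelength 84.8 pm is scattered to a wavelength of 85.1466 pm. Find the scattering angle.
31.00°

First find the wavelength shift:
Δλ = λ' - λ = 85.1466 - 84.8 = 0.3466 pm

Using Δλ = λ_C(1 - cos θ), with λ_C = h/(m_e·c) ≈ 2.42631024 pm:
cos θ = 1 - Δλ/λ_C
cos θ = 1 - 0.3466/2.42631024
cos θ = 0.857149

θ = arccos(0.857149)
θ = 31.00°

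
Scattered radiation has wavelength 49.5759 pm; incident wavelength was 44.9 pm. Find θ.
158.00°

First find the wavelength shift:
Δλ = λ' - λ = 49.5759 - 44.9 = 4.6759 pm

Using Δλ = λ_C(1 - cos θ), with λ_C = h/(m_e·c) ≈ 2.42631024 pm:
cos θ = 1 - Δλ/λ_C
cos θ = 1 - 4.6759/2.42631024
cos θ = -0.927165

θ = arccos(-0.927165)
θ = 158.00°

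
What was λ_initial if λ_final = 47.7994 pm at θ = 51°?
46.9000 pm

From λ' = λ + Δλ, we have λ = λ' - Δλ

First calculate the Compton shift:
Δλ = λ_C(1 - cos θ)
Δλ = 2.4263 × (1 - cos(51°))
Δλ = 2.4263 × 0.3707
Δλ = 0.8994 pm

Initial wavelength:
λ = λ' - Δλ
λ = 47.7994 - 0.8994
λ = 46.9000 pm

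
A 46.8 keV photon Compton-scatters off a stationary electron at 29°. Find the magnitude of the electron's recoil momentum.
1.2457e-23 kg·m/s

The electron is initially at rest, so by conservation of momentum:
p⃗_e = p⃗₀ − p⃗'  (incident photon momentum minus scattered photon momentum)

Photon momentum magnitudes (p = h/λ = E/c):
λ₀ = hc/E₀ = 26.4924 pm → p₀ = h/λ₀ = 2.5011e-23 kg·m/s
Δλ = λ_C(1 − cos 29°) = 0.3042 pm
λ' = 26.7966 pm → p' = h/λ' = 2.4727e-23 kg·m/s

The scattered photon makes angle θ = 29° with the incident direction, so by the law of cosines:
|p⃗_e|² = p₀² + p'² − 2p₀p'cos θ
|p⃗_e|² = (2.5011e-23)² + (2.4727e-23)² − 2·2.5011e-23·2.4727e-23·cos(29°)
|p⃗_e| = 1.2457e-23 kg·m/s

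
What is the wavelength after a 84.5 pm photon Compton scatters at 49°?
85.3345 pm

Using the Compton scattering formula:
λ' = λ + Δλ = λ + λ_C(1 - cos θ)

Given:
- Initial wavelength λ = 84.5 pm
- Scattering angle θ = 49°
- Compton wavelength λ_C ≈ 2.4263 pm

Calculate the shift:
Δλ = 2.4263 × (1 - cos(49°))
Δλ = 2.4263 × 0.3439
Δλ = 0.8345 pm

Final wavelength:
λ' = 84.5 + 0.8345 = 85.3345 pm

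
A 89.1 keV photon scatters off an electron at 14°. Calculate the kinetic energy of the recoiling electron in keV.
0.4591 keV

By energy conservation: K_e = E_initial - E_final

First find the scattered photon energy:
Initial wavelength: λ = hc/E = 13.9152 pm
Compton shift: Δλ = λ_C(1 - cos(14°)) = 0.0721 pm
Final wavelength: λ' = 13.9152 + 0.0721 = 13.9872 pm
Final photon energy: E' = hc/λ' = 88.6409 keV

Electron kinetic energy:
K_e = E - E' = 89.1000 - 88.6409 = 0.4591 keV

(Intermediate values are shown rounded; full precision is carried through to the final answer.)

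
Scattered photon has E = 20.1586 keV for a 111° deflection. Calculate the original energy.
21.3000 keV

Convert final energy to wavelength (hc ≈ 1239.842 keV·pm):
λ' = hc/E' = 1239.842 / 20.1586 = 61.5044 pm

Calculate the Compton shift:
Δλ = λ_C(1 - cos(111°))
Δλ = 2.4263 × (1 - cos(111°))
Δλ = 3.2958 pm

Initial wavelength:
λ = λ' - Δλ = 61.5044 - 3.2958 = 58.2085 pm

Initial energy:
E = hc/λ = 1239.842 / 58.2085 = 21.3000 keV

(Intermediate values are shown rounded; full precision is carried through to the final answer.)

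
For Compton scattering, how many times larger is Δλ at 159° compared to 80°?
159° produces the larger shift by a factor of 2.340

Calculate both shifts using Δλ = λ_C(1 - cos θ):

For θ₁ = 80°:
Δλ₁ = 2.4263 × (1 - cos(80°))
Δλ₁ = 2.4263 × 0.8264
Δλ₁ = 2.0050 pm

For θ₂ = 159°:
Δλ₂ = 2.4263 × (1 - cos(159°))
Δλ₂ = 2.4263 × 1.9336
Δλ₂ = 4.6915 pm

The 159° angle produces the larger shift.
Ratio: 4.6915/2.0050 = 2.340

(Intermediate values are shown rounded; full precision is carried through to the final answer.)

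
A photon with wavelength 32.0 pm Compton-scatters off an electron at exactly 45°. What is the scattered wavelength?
32.7106 pm

Using the Compton formula: λ' = λ + λ_C(1 − cos θ)

For θ = 45°, cos θ = √2/2 (exact) ≈ 0.7071, so:
1 − cos 45° = 1 − (√2/2) ≈ 0.2929

Δλ = λ_C × 0.2929 = 2.4263 × 0.2929 = 0.7106 pm

λ' = 32.0 + 0.7106 = 32.7106 pm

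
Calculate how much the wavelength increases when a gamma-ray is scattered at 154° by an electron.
4.6071 pm

Using the Compton scattering formula:
Δλ = λ_C(1 - cos θ)

where λ_C = h/(m_e·c) ≈ 2.4263 pm is the Compton wavelength of an electron.

For θ = 154°:
cos(154°) = -0.8988
1 - cos(154°) = 1.8988

Δλ = 2.4263 × 1.8988
Δλ = 4.6071 pm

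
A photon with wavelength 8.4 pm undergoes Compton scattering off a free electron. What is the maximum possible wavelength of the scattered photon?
13.2526 pm (at θ = 180°)

The Compton shift is Δλ = λ_C(1 − cos θ).

Since cos θ ranges from −1 to 1, the factor (1 − cos θ) ranges from 0 to 2; the maximum shift occurs at θ = 180° (backscattering):
Δλ_max = 2λ_C = 2 × 2.4263 pm = 4.8526 pm

Maximum scattered wavelength:
λ'_max = λ₀ + Δλ_max = 8.4 + 4.8526 = 13.2526 pm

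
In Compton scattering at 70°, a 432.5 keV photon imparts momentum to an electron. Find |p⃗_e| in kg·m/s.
2.2802e-22 kg·m/s

The electron is initially at rest, so by conservation of momentum:
p⃗_e = p⃗₀ − p⃗'  (incident photon momentum minus scattered photon momentum)

Photon momentum magnitudes (p = h/λ = E/c):
λ₀ = hc/E₀ = 2.8667 pm → p₀ = h/λ₀ = 2.3114e-22 kg·m/s
Δλ = λ_C(1 − cos 70°) = 1.5965 pm
λ' = 4.4631 pm → p' = h/λ' = 1.4846e-22 kg·m/s

The scattered photon makes angle θ = 70° with the incident direction, so by the law of cosines:
|p⃗_e|² = p₀² + p'² − 2p₀p'cos θ
|p⃗_e|² = (2.3114e-22)² + (1.4846e-22)² − 2·2.3114e-22·1.4846e-22·cos(70°)
|p⃗_e| = 2.2802e-22 kg·m/s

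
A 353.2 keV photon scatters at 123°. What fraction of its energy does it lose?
0.5164 (or 51.64%)

Calculate initial and final photon energies:

Initial: E₀ = 353.2 keV → λ₀ = 3.5103 pm
Compton shift: Δλ = 3.7478 pm
Final wavelength: λ' = 7.2581 pm
Final energy: E' = 170.8222 keV

Fractional energy loss:
(E₀ - E')/E₀ = (353.2000 - 170.8222)/353.2000
= 182.3778/353.2000
= 0.5164
= 51.64%

(Intermediate values are shown rounded; full precision is carried through to the final answer.)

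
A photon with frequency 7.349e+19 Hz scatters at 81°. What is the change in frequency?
2.455e+19 Hz (decrease)

Convert frequency to wavelength (c = 299792458 m/s):
λ₀ = c/f₀ = 299792458/7.349e+19 = 4.0793640e-12 m = 4.0794 pm

Calculate Compton shift:
Δλ = λ_C(1 - cos(81°)) = 2.0468 pm

Final wavelength:
λ' = λ₀ + Δλ = 4.0794 + 2.0468 = 6.1261 pm

Final frequency:
f' = c/λ' = 299792458/6.1261157e-12 = 4.8936794e+19 Hz

Frequency shift (decrease):
Δf = f₀ - f' = 7.349e+19 - 4.8936794e+19 = 2.455e+19 Hz

(Intermediate values are shown rounded; full precision is carried through to the final answer.)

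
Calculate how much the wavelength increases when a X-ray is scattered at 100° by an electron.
2.8476 pm

Using the Compton scattering formula:
Δλ = λ_C(1 - cos θ)

where λ_C = h/(m_e·c) ≈ 2.4263 pm is the Compton wavelength of an electron.

For θ = 100°:
cos(100°) = -0.1736
1 - cos(100°) = 1.1736

Δλ = 2.4263 × 1.1736
Δλ = 2.8476 pm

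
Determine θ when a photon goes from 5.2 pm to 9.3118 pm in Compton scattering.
134.00°

First find the wavelength shift:
Δλ = λ' - λ = 9.3118 - 5.2 = 4.1118 pm

Using Δλ = λ_C(1 - cos θ), with λ_C = h/(m_e·c) ≈ 2.42631024 pm:
cos θ = 1 - Δλ/λ_C
cos θ = 1 - 4.1118/2.42631024
cos θ = -0.694672

θ = arccos(-0.694672)
θ = 134.00°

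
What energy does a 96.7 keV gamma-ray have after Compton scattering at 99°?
79.3377 keV

First convert energy to wavelength:
λ = hc/E, with hc ≈ 1239.842 keV·pm (i.e. 1239.842 eV·nm)

For E = 96.7 keV = 96700 eV:
λ = 1239.842 keV·pm / 96.7 keV
λ = 12.8215 pm

Calculate the Compton shift:
Δλ = λ_C(1 - cos(99°)) = 2.4263 × 1.1564
Δλ = 2.8059 pm

Final wavelength:
λ' = 12.8215 + 2.8059 = 15.6274 pm

Final energy:
E' = hc/λ' = 1239.842 / 15.6274 = 79.3377 keV

(Intermediate values are shown rounded; full precision is carried through to the final answer.)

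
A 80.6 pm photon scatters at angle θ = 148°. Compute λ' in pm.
85.0839 pm

Using the Compton scattering formula:
λ' = λ + Δλ = λ + λ_C(1 - cos θ)

Given:
- Initial wavelength λ = 80.6 pm
- Scattering angle θ = 148°
- Compton wavelength λ_C ≈ 2.4263 pm

Calculate the shift:
Δλ = 2.4263 × (1 - cos(148°))
Δλ = 2.4263 × 1.8480
Δλ = 4.4839 pm

Final wavelength:
λ' = 80.6 + 4.4839 = 85.0839 pm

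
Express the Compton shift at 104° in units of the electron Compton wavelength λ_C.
1.2419 λ_C

The Compton shift formula is:
Δλ = λ_C(1 - cos θ)

Dividing both sides by λ_C:
Δλ/λ_C = 1 - cos θ

For θ = 104°:
Δλ/λ_C = 1 - cos(104°)
Δλ/λ_C = 1 - -0.2419
Δλ/λ_C = 1.2419

This means the shift is 1.2419 × λ_C = 3.0133 pm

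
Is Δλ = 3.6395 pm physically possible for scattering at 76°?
No, inconsistent

Calculate the expected shift for θ = 76°:

Δλ_expected = λ_C(1 - cos(76°))
Δλ_expected = 2.4263 × (1 - cos(76°))
Δλ_expected = 2.4263 × 0.7581
Δλ_expected = 1.8393 pm

Given shift: 3.6395 pm
Expected shift: 1.8393 pm
Difference: 1.8001 pm

The values do not match. The given shift corresponds to θ ≈ 120.0°, not 76°.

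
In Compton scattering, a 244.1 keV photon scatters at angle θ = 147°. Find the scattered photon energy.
129.9567 keV

First convert energy to wavelength:
λ = hc/E, with hc ≈ 1239.842 keV·pm (i.e. 1239.842 eV·nm)

For E = 244.1 keV = 244100 eV:
λ = 1239.842 keV·pm / 244.1 keV
λ = 5.0792 pm

Calculate the Compton shift:
Δλ = λ_C(1 - cos(147°)) = 2.4263 × 1.8387
Δλ = 4.4612 pm

Final wavelength:
λ' = 5.0792 + 4.4612 = 9.5404 pm

Final energy:
E' = hc/λ' = 1239.842 / 9.5404 = 129.9567 keV

(Intermediate values are shown rounded; full precision is carried through to the final answer.)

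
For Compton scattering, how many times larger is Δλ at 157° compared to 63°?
157° produces the larger shift by a factor of 3.517

Calculate both shifts using Δλ = λ_C(1 - cos θ):

For θ₁ = 63°:
Δλ₁ = 2.4263 × (1 - cos(63°))
Δλ₁ = 2.4263 × 0.5460
Δλ₁ = 1.3248 pm

For θ₂ = 157°:
Δλ₂ = 2.4263 × (1 - cos(157°))
Δλ₂ = 2.4263 × 1.9205
Δλ₂ = 4.6597 pm

The 157° angle produces the larger shift.
Ratio: 4.6597/1.3248 = 3.517

(Intermediate values are shown rounded; full precision is carried through to the final answer.)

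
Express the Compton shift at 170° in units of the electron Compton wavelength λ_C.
1.9848 λ_C

The Compton shift formula is:
Δλ = λ_C(1 - cos θ)

Dividing both sides by λ_C:
Δλ/λ_C = 1 - cos θ

For θ = 170°:
Δλ/λ_C = 1 - cos(170°)
Δλ/λ_C = 1 - -0.9848
Δλ/λ_C = 1.9848

This means the shift is 1.9848 × λ_C = 4.8158 pm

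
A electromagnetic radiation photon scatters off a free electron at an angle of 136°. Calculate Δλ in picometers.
4.1717 pm

Using the Compton scattering formula:
Δλ = λ_C(1 - cos θ)

where λ_C = h/(m_e·c) ≈ 2.4263 pm is the Compton wavelength of an electron.

For θ = 136°:
cos(136°) = -0.7193
1 - cos(136°) = 1.7193

Δλ = 2.4263 × 1.7193
Δλ = 4.1717 pm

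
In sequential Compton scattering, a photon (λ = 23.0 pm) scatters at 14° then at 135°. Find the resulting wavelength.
27.2140 pm

Apply Compton shift twice:

First scattering at θ₁ = 14°:
Δλ₁ = λ_C(1 - cos(14°))
Δλ₁ = 2.4263 × 0.0297
Δλ₁ = 0.0721 pm

After first scattering:
λ₁ = 23.0 + 0.0721 = 23.0721 pm

Second scattering at θ₂ = 135°:
Δλ₂ = λ_C(1 - cos(135°))
Δλ₂ = 2.4263 × 1.7071
Δλ₂ = 4.1420 pm

Final wavelength:
λ₂ = 23.0721 + 4.1420 = 27.2140 pm

Total shift: Δλ_total = 0.0721 + 4.1420 = 4.2140 pm

(Intermediate values are shown rounded; full precision is carried through to the final answer.)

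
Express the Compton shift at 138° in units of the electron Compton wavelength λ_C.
1.7431 λ_C

The Compton shift formula is:
Δλ = λ_C(1 - cos θ)

Dividing both sides by λ_C:
Δλ/λ_C = 1 - cos θ

For θ = 138°:
Δλ/λ_C = 1 - cos(138°)
Δλ/λ_C = 1 - -0.7431
Δλ/λ_C = 1.7431

This means the shift is 1.7431 × λ_C = 4.2294 pm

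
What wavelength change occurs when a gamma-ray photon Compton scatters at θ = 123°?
3.7478 pm

Using the Compton scattering formula:
Δλ = λ_C(1 - cos θ)

where λ_C = h/(m_e·c) ≈ 2.4263 pm is the Compton wavelength of an electron.

For θ = 123°:
cos(123°) = -0.5446
1 - cos(123°) = 1.5446

Δλ = 2.4263 × 1.5446
Δλ = 3.7478 pm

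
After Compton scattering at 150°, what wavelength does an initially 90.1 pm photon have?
94.6276 pm

Using the Compton formula: λ' = λ + λ_C(1 − cos θ)

For θ = 150°, cos θ = -√3/2 (exact) ≈ -0.8660, so:
1 − cos 150° = 1 − (-√3/2) ≈ 1.8660

Δλ = λ_C × 1.8660 = 2.4263 × 1.8660 = 4.5276 pm

λ' = 90.1 + 4.5276 = 94.6276 pm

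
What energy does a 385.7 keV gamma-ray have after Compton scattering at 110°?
191.6092 keV

First convert energy to wavelength:
λ = hc/E, with hc ≈ 1239.842 keV·pm (i.e. 1239.842 eV·nm)

For E = 385.7 keV = 385700 eV:
λ = 1239.842 keV·pm / 385.7 keV
λ = 3.2145 pm

Calculate the Compton shift:
Δλ = λ_C(1 - cos(110°)) = 2.4263 × 1.3420
Δλ = 3.2562 pm

Final wavelength:
λ' = 3.2145 + 3.2562 = 6.4707 pm

Final energy:
E' = hc/λ' = 1239.842 / 6.4707 = 191.6092 keV

(Intermediate values are shown rounded; full precision is carried through to the final answer.)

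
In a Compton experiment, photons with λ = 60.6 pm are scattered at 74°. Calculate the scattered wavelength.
62.3575 pm

Using the Compton scattering formula:
λ' = λ + Δλ = λ + λ_C(1 - cos θ)

Given:
- Initial wavelength λ = 60.6 pm
- Scattering angle θ = 74°
- Compton wavelength λ_C ≈ 2.4263 pm

Calculate the shift:
Δλ = 2.4263 × (1 - cos(74°))
Δλ = 2.4263 × 0.7244
Δλ = 1.7575 pm

Final wavelength:
λ' = 60.6 + 1.7575 = 62.3575 pm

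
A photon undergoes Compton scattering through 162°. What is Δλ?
4.7339 pm

Using the Compton scattering formula:
Δλ = λ_C(1 - cos θ)

where λ_C = h/(m_e·c) ≈ 2.4263 pm is the Compton wavelength of an electron.

For θ = 162°:
cos(162°) = -0.9511
1 - cos(162°) = 1.9511

Δλ = 2.4263 × 1.9511
Δλ = 4.7339 pm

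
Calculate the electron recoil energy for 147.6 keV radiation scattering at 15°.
1.4385 keV

By energy conservation: K_e = E_initial - E_final

First find the scattered photon energy:
Initial wavelength: λ = hc/E = 8.4000 pm
Compton shift: Δλ = λ_C(1 - cos(15°)) = 0.0827 pm
Final wavelength: λ' = 8.4000 + 0.0827 = 8.4827 pm
Final photon energy: E' = hc/λ' = 146.1615 keV

Electron kinetic energy:
K_e = E - E' = 147.6000 - 146.1615 = 1.4385 keV

(Intermediate values are shown rounded; full precision is carried through to the final answer.)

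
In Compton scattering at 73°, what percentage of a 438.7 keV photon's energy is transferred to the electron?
0.3779 (or 37.79%)

Calculate initial and final photon energies:

Initial: E₀ = 438.7 keV → λ₀ = 2.8262 pm
Compton shift: Δλ = 1.7169 pm
Final wavelength: λ' = 4.5431 pm
Final energy: E' = 272.9067 keV

Fractional energy loss:
(E₀ - E')/E₀ = (438.7000 - 272.9067)/438.7000
= 165.7933/438.7000
= 0.3779
= 37.79%

(Intermediate values are shown rounded; full precision is carried through to the final answer.)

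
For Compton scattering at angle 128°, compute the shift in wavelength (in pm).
3.9201 pm

Using the Compton scattering formula:
Δλ = λ_C(1 - cos θ)

where λ_C = h/(m_e·c) ≈ 2.4263 pm is the Compton wavelength of an electron.

For θ = 128°:
cos(128°) = -0.6157
1 - cos(128°) = 1.6157

Δλ = 2.4263 × 1.6157
Δλ = 3.9201 pm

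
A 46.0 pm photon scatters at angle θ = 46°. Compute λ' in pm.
46.7409 pm

Using the Compton scattering formula:
λ' = λ + Δλ = λ + λ_C(1 - cos θ)

Given:
- Initial wavelength λ = 46.0 pm
- Scattering angle θ = 46°
- Compton wavelength λ_C ≈ 2.4263 pm

Calculate the shift:
Δλ = 2.4263 × (1 - cos(46°))
Δλ = 2.4263 × 0.3053
Δλ = 0.7409 pm

Final wavelength:
λ' = 46.0 + 0.7409 = 46.7409 pm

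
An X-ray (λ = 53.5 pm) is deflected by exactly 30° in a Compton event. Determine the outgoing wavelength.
53.8251 pm

Using the Compton formula: λ' = λ + λ_C(1 − cos θ)

For θ = 30°, cos θ = √3/2 (exact) ≈ 0.8660, so:
1 − cos 30° = 1 − (√3/2) ≈ 0.1340

Δλ = λ_C × 0.1340 = 2.4263 × 0.1340 = 0.3251 pm

λ' = 53.5 + 0.3251 = 53.8251 pm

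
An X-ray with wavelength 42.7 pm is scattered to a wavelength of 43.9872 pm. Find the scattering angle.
62.00°

First find the wavelength shift:
Δλ = λ' - λ = 43.9872 - 42.7 = 1.2872 pm

Using Δλ = λ_C(1 - cos θ), with λ_C = h/(m_e·c) ≈ 2.42631024 pm:
cos θ = 1 - Δλ/λ_C
cos θ = 1 - 1.2872/2.42631024
cos θ = 0.469483

θ = arccos(0.469483)
θ = 62.00°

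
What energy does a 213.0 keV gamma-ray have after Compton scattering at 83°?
155.9261 keV

First convert energy to wavelength:
λ = hc/E, with hc ≈ 1239.842 keV·pm (i.e. 1239.842 eV·nm)

For E = 213.0 keV = 213000 eV:
λ = 1239.842 keV·pm / 213.0 keV
λ = 5.8209 pm

Calculate the Compton shift:
Δλ = λ_C(1 - cos(83°)) = 2.4263 × 0.8781
Δλ = 2.1306 pm

Final wavelength:
λ' = 5.8209 + 2.1306 = 7.9515 pm

Final energy:
E' = hc/λ' = 1239.842 / 7.9515 = 155.9261 keV

(Intermediate values are shown rounded; full precision is carried through to the final answer.)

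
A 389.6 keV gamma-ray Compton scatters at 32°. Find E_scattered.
349.1501 keV

First convert energy to wavelength:
λ = hc/E, with hc ≈ 1239.842 keV·pm (i.e. 1239.842 eV·nm)

For E = 389.6 keV = 389600 eV:
λ = 1239.842 keV·pm / 389.6 keV
λ = 3.1823 pm

Calculate the Compton shift:
Δλ = λ_C(1 - cos(32°)) = 2.4263 × 0.1520
Δλ = 0.3687 pm

Final wavelength:
λ' = 3.1823 + 0.3687 = 3.5510 pm

Final energy:
E' = hc/λ' = 1239.842 / 3.5510 = 349.1501 keV

(Intermediate values are shown rounded; full precision is carried through to the final answer.)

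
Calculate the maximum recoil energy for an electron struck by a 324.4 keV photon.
181.4717 keV

Maximum energy transfer occurs at θ = 180° (backscattering).

Initial photon: E₀ = 324.4 keV → λ₀ = 3.8220 pm

Maximum Compton shift (at 180°):
Δλ_max = 2λ_C = 2 × 2.4263 = 4.8526 pm

Final wavelength:
λ' = 3.8220 + 4.8526 = 8.6746 pm

Minimum photon energy (maximum energy to electron):
E'_min = hc/λ' = 142.9283 keV

Maximum electron kinetic energy:
K_max = E₀ - E'_min = 324.4000 - 142.9283 = 181.4717 keV

(Intermediate values are shown rounded; full precision is carried through to the final answer.)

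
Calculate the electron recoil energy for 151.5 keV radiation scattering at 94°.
36.4798 keV

By energy conservation: K_e = E_initial - E_final

First find the scattered photon energy:
Initial wavelength: λ = hc/E = 8.1838 pm
Compton shift: Δλ = λ_C(1 - cos(94°)) = 2.5956 pm
Final wavelength: λ' = 8.1838 + 2.5956 = 10.7793 pm
Final photon energy: E' = hc/λ' = 115.0202 keV

Electron kinetic energy:
K_e = E - E' = 151.5000 - 115.0202 = 36.4798 keV

(Intermediate values are shown rounded; full precision is carried through to the final answer.)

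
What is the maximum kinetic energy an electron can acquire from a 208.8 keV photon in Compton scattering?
93.8994 keV

Maximum energy transfer occurs at θ = 180° (backscattering).

Initial photon: E₀ = 208.8 keV → λ₀ = 5.9379 pm

Maximum Compton shift (at 180°):
Δλ_max = 2λ_C = 2 × 2.4263 = 4.8526 pm

Final wavelength:
λ' = 5.9379 + 4.8526 = 10.7906 pm

Minimum photon energy (maximum energy to electron):
E'_min = hc/λ' = 114.9006 keV

Maximum electron kinetic energy:
K_max = E₀ - E'_min = 208.8000 - 114.9006 = 93.8994 keV

(Intermediate values are shown rounded; full precision is carried through to the final answer.)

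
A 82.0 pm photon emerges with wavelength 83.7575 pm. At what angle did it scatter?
74.00°

First find the wavelength shift:
Δλ = λ' - λ = 83.7575 - 82.0 = 1.7575 pm

Using Δλ = λ_C(1 - cos θ), with λ_C = h/(m_e·c) ≈ 2.42631024 pm:
cos θ = 1 - Δλ/λ_C
cos θ = 1 - 1.7575/2.42631024
cos θ = 0.275649

θ = arccos(0.275649)
θ = 74.00°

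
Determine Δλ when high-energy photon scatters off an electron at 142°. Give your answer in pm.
4.3383 pm

Using the Compton scattering formula:
Δλ = λ_C(1 - cos θ)

where λ_C = h/(m_e·c) ≈ 2.4263 pm is the Compton wavelength of an electron.

For θ = 142°:
cos(142°) = -0.7880
1 - cos(142°) = 1.7880

Δλ = 2.4263 × 1.7880
Δλ = 4.3383 pm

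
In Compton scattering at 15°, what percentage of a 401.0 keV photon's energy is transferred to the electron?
0.0260 (or 2.60%)

Calculate initial and final photon energies:

Initial: E₀ = 401.0 keV → λ₀ = 3.0919 pm
Compton shift: Δλ = 0.0827 pm
Final wavelength: λ' = 3.1745 pm
Final energy: E' = 390.5568 keV

Fractional energy loss:
(E₀ - E')/E₀ = (401.0000 - 390.5568)/401.0000
= 10.4432/401.0000
= 0.0260
= 2.60%

(Intermediate values are shown rounded; full precision is carried through to the final answer.)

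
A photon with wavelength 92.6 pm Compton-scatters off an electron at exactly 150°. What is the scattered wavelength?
97.1276 pm

Using the Compton formula: λ' = λ + λ_C(1 − cos θ)

For θ = 150°, cos θ = -√3/2 (exact) ≈ -0.8660, so:
1 − cos 150° = 1 − (-√3/2) ≈ 1.8660

Δλ = λ_C × 1.8660 = 2.4263 × 1.8660 = 4.5276 pm

λ' = 92.6 + 4.5276 = 97.1276 pm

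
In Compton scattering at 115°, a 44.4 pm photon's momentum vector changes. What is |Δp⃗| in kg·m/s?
2.4272e-23 kg·m/s

Photon momentum magnitude is p = h/λ.

Initial momentum:
p₀ = h/λ = 6.6261e-34/4.4400e-11 = 1.4924e-23 kg·m/s

After scattering:
λ' = λ + Δλ = 44.4 + 3.4517 = 47.8517 pm
p' = h/λ' = 6.6261e-34/4.7852e-11 = 1.3847e-23 kg·m/s

Momentum is a vector; the scattered photon's direction makes angle θ = 115° with the incident direction. The magnitude of the vector change Δp⃗ = p⃗₀ − p⃗' is found from the law of cosines:
|Δp⃗|² = p₀² + p'² − 2p₀p'cos θ
|Δp⃗|² = (1.4924e-23)² + (1.3847e-23)² − 2·1.4924e-23·1.3847e-23·cos(115°)
|Δp⃗| = 2.4272e-23 kg·m/s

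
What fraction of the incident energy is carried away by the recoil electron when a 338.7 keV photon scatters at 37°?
0.1178 (or 11.78%)

Calculate initial and final photon energies:

Initial: E₀ = 338.7 keV → λ₀ = 3.6606 pm
Compton shift: Δλ = 0.4886 pm
Final wavelength: λ' = 4.1492 pm
Final energy: E' = 298.8174 keV

Fractional energy loss:
(E₀ - E')/E₀ = (338.7000 - 298.8174)/338.7000
= 39.8826/338.7000
= 0.1178
= 11.78%

(Intermediate values are shown rounded; full precision is carried through to the final answer.)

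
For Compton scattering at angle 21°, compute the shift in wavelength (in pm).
0.1612 pm

Using the Compton scattering formula:
Δλ = λ_C(1 - cos θ)

where λ_C = h/(m_e·c) ≈ 2.4263 pm is the Compton wavelength of an electron.

For θ = 21°:
cos(21°) = 0.9336
1 - cos(21°) = 0.0664

Δλ = 2.4263 × 0.0664
Δλ = 0.1612 pm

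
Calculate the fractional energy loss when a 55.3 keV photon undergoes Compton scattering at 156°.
0.1716 (or 17.16%)

Calculate initial and final photon energies:

Initial: E₀ = 55.3 keV → λ₀ = 22.4203 pm
Compton shift: Δλ = 4.6429 pm
Final wavelength: λ' = 27.0631 pm
Final energy: E' = 45.8129 keV

Fractional energy loss:
(E₀ - E')/E₀ = (55.3000 - 45.8129)/55.3000
= 9.4871/55.3000
= 0.1716
= 17.16%

(Intermediate values are shown rounded; full precision is carried through to the final answer.)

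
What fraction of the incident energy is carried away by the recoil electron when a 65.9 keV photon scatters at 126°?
0.1700 (or 17.00%)

Calculate initial and final photon energies:

Initial: E₀ = 65.9 keV → λ₀ = 18.8140 pm
Compton shift: Δλ = 3.8525 pm
Final wavelength: λ' = 22.6665 pm
Final energy: E' = 54.6994 keV

Fractional energy loss:
(E₀ - E')/E₀ = (65.9000 - 54.6994)/65.9000
= 11.2006/65.9000
= 0.1700
= 17.00%

(Intermediate values are shown rounded; full precision is carried through to the final answer.)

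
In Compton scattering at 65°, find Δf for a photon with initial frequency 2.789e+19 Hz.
3.216e+18 Hz (decrease)

Convert frequency to wavelength (c = 299792458 m/s):
λ₀ = c/f₀ = 299792458/2.789e+19 = 1.0749102e-11 m = 10.7491 pm

Calculate Compton shift:
Δλ = λ_C(1 - cos(65°)) = 1.4009 pm

Final wavelength:
λ' = λ₀ + Δλ = 10.7491 + 1.4009 = 12.1500 pm

Final frequency:
f' = c/λ' = 299792458/1.2150009e-11 = 2.4674257e+19 Hz

Frequency shift (decrease):
Δf = f₀ - f' = 2.789e+19 - 2.4674257e+19 = 3.216e+18 Hz

(Intermediate values are shown rounded; full precision is carried through to the final answer.)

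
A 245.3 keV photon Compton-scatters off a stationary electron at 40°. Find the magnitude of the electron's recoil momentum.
8.6051e-23 kg·m/s

The electron is initially at rest, so by conservation of momentum:
p⃗_e = p⃗₀ − p⃗'  (incident photon momentum minus scattered photon momentum)

Photon momentum magnitudes (p = h/λ = E/c):
λ₀ = hc/E₀ = 5.0544 pm → p₀ = h/λ₀ = 1.3110e-22 kg·m/s
Δλ = λ_C(1 − cos 40°) = 0.5676 pm
λ' = 5.6220 pm → p' = h/λ' = 1.1786e-22 kg·m/s

The scattered photon makes angle θ = 40° with the incident direction, so by the law of cosines:
|p⃗_e|² = p₀² + p'² − 2p₀p'cos θ
|p⃗_e|² = (1.3110e-22)² + (1.1786e-22)² − 2·1.3110e-22·1.1786e-22·cos(40°)
|p⃗_e| = 8.6051e-23 kg·m/s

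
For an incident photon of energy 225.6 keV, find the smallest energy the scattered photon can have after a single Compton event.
119.8103 keV (at θ = 180°)

The scattered photon has minimum energy when its wavelength is maximum, i.e., when the Compton shift Δλ = λ_C(1 − cos θ) is maximum. This occurs at θ = 180° (backscattering), giving Δλ_max = 2λ_C = 4.8526 pm.

Initial wavelength: λ₀ = hc/E₀ = 5.4958 pm
Maximum final wavelength: λ'_max = λ₀ + 2λ_C = 5.4958 + 4.8526 = 10.3484 pm
Minimum final energy: E'_min = hc/λ'_max = 119.8103 keV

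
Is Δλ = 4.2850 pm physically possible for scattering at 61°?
No, inconsistent

Calculate the expected shift for θ = 61°:

Δλ_expected = λ_C(1 - cos(61°))
Δλ_expected = 2.4263 × (1 - cos(61°))
Δλ_expected = 2.4263 × 0.5152
Δλ_expected = 1.2500 pm

Given shift: 4.2850 pm
Expected shift: 1.2500 pm
Difference: 3.0350 pm

The values do not match. The given shift corresponds to θ ≈ 140.0°, not 61°.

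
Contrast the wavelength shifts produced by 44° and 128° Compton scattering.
128° produces the larger shift by a factor of 5.757

Calculate both shifts using Δλ = λ_C(1 - cos θ):

For θ₁ = 44°:
Δλ₁ = 2.4263 × (1 - cos(44°))
Δλ₁ = 2.4263 × 0.2807
Δλ₁ = 0.6810 pm

For θ₂ = 128°:
Δλ₂ = 2.4263 × (1 - cos(128°))
Δλ₂ = 2.4263 × 1.6157
Δλ₂ = 3.9201 pm

The 128° angle produces the larger shift.
Ratio: 3.9201/0.6810 = 5.757

(Intermediate values are shown rounded; full precision is carried through to the final answer.)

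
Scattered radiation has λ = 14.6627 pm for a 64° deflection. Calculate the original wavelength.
13.3000 pm

From λ' = λ + Δλ, we have λ = λ' - Δλ

First calculate the Compton shift:
Δλ = λ_C(1 - cos θ)
Δλ = 2.4263 × (1 - cos(64°))
Δλ = 2.4263 × 0.5616
Δλ = 1.3627 pm

Initial wavelength:
λ = λ' - Δλ
λ = 14.6627 - 1.3627
λ = 13.3000 pm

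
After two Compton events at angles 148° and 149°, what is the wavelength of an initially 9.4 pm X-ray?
18.3900 pm

Apply Compton shift twice:

First scattering at θ₁ = 148°:
Δλ₁ = λ_C(1 - cos(148°))
Δλ₁ = 2.4263 × 1.8480
Δλ₁ = 4.4839 pm

After first scattering:
λ₁ = 9.4 + 4.4839 = 13.8839 pm

Second scattering at θ₂ = 149°:
Δλ₂ = λ_C(1 - cos(149°))
Δλ₂ = 2.4263 × 1.8572
Δλ₂ = 4.5061 pm

Final wavelength:
λ₂ = 13.8839 + 4.5061 = 18.3900 pm

Total shift: Δλ_total = 4.4839 + 4.5061 = 8.9900 pm

(Intermediate values are shown rounded; full precision is carried through to the final answer.)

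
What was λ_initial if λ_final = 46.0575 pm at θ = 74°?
44.3000 pm

From λ' = λ + Δλ, we have λ = λ' - Δλ

First calculate the Compton shift:
Δλ = λ_C(1 - cos θ)
Δλ = 2.4263 × (1 - cos(74°))
Δλ = 2.4263 × 0.7244
Δλ = 1.7575 pm

Initial wavelength:
λ = λ' - Δλ
λ = 46.0575 - 1.7575
λ = 44.3000 pm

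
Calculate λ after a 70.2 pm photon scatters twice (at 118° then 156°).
78.4082 pm

Apply Compton shift twice:

First scattering at θ₁ = 118°:
Δλ₁ = λ_C(1 - cos(118°))
Δλ₁ = 2.4263 × 1.4695
Δλ₁ = 3.5654 pm

After first scattering:
λ₁ = 70.2 + 3.5654 = 73.7654 pm

Second scattering at θ₂ = 156°:
Δλ₂ = λ_C(1 - cos(156°))
Δλ₂ = 2.4263 × 1.9135
Δλ₂ = 4.6429 pm

Final wavelength:
λ₂ = 73.7654 + 4.6429 = 78.4082 pm

Total shift: Δλ_total = 3.5654 + 4.6429 = 8.2082 pm

(Intermediate values are shown rounded; full precision is carried through to the final answer.)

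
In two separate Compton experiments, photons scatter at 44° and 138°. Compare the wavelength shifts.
138° produces the larger shift by a factor of 6.211

Calculate both shifts using Δλ = λ_C(1 - cos θ):

For θ₁ = 44°:
Δλ₁ = 2.4263 × (1 - cos(44°))
Δλ₁ = 2.4263 × 0.2807
Δλ₁ = 0.6810 pm

For θ₂ = 138°:
Δλ₂ = 2.4263 × (1 - cos(138°))
Δλ₂ = 2.4263 × 1.7431
Δλ₂ = 4.2294 pm

The 138° angle produces the larger shift.
Ratio: 4.2294/0.6810 = 6.211

(Intermediate values are shown rounded; full precision is carried through to the final answer.)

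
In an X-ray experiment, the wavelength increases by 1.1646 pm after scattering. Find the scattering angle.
58.67°

From the Compton formula Δλ = λ_C(1 - cos θ), we can solve for θ:

cos θ = 1 - Δλ/λ_C

Given:
- Δλ = 1.1646 pm
- λ_C = h/(m_e·c) ≈ 2.42631024 pm

cos θ = 1 - 1.1646/2.42631024
cos θ = 1 - 0.479988
cos θ = 0.520012

θ = arccos(0.520012)
θ = 58.67°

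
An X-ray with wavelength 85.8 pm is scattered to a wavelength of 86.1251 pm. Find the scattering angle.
30.00°

First find the wavelength shift:
Δλ = λ' - λ = 86.1251 - 85.8 = 0.3251 pm

Using Δλ = λ_C(1 - cos θ), with λ_C = h/(m_e·c) ≈ 2.42631024 pm:
cos θ = 1 - Δλ/λ_C
cos θ = 1 - 0.3251/2.42631024
cos θ = 0.866011

θ = arccos(0.866011)
θ = 30.00°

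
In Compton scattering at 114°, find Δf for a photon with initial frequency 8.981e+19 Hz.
4.540e+19 Hz (decrease)

Convert frequency to wavelength (c = 299792458 m/s):
λ₀ = c/f₀ = 299792458/8.981e+19 = 3.3380744e-12 m = 3.3381 pm

Calculate Compton shift:
Δλ = λ_C(1 - cos(114°)) = 3.4132 pm

Final wavelength:
λ' = λ₀ + Δλ = 3.3381 + 3.4132 = 6.7513 pm

Final frequency:
f' = c/λ' = 299792458/6.7512539e-12 = 4.4405449e+19 Hz

Frequency shift (decrease):
Δf = f₀ - f' = 8.981e+19 - 4.4405449e+19 = 4.540e+19 Hz

(Intermediate values are shown rounded; full precision is carried through to the final answer.)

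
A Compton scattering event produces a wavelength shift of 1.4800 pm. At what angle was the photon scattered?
67.04°

From the Compton formula Δλ = λ_C(1 - cos θ), we can solve for θ:

cos θ = 1 - Δλ/λ_C

Given:
- Δλ = 1.4800 pm
- λ_C = h/(m_e·c) ≈ 2.42631024 pm

cos θ = 1 - 1.4800/2.42631024
cos θ = 1 - 0.609980
cos θ = 0.390020

θ = arccos(0.390020)
θ = 67.04°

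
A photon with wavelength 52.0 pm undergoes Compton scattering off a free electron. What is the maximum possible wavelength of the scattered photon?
56.8526 pm (at θ = 180°)

The Compton shift is Δλ = λ_C(1 − cos θ).

Since cos θ ranges from −1 to 1, the factor (1 − cos θ) ranges from 0 to 2; the maximum shift occurs at θ = 180° (backscattering):
Δλ_max = 2λ_C = 2 × 2.4263 pm = 4.8526 pm

Maximum scattered wavelength:
λ'_max = λ₀ + Δλ_max = 52.0 + 4.8526 = 56.8526 pm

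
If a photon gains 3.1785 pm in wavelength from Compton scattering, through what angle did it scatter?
108.06°

From the Compton formula Δλ = λ_C(1 - cos θ), we can solve for θ:

cos θ = 1 - Δλ/λ_C

Given:
- Δλ = 3.1785 pm
- λ_C = h/(m_e·c) ≈ 2.42631024 pm

cos θ = 1 - 3.1785/2.42631024
cos θ = 1 - 1.310014
cos θ = -0.310014

θ = arccos(-0.310014)
θ = 108.06°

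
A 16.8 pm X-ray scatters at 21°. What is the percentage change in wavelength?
0.9593%

Calculate the Compton shift:
Δλ = λ_C(1 - cos(21°))
Δλ = 2.4263 × (1 - cos(21°))
Δλ = 2.4263 × 0.0664
Δλ = 0.1612 pm

Percentage change:
(Δλ/λ₀) × 100 = (0.1612/16.8) × 100
= 0.9593%

(Intermediate values are shown rounded; full precision is carried through to the final answer.)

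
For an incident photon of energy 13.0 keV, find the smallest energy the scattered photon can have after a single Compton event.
12.3706 keV (at θ = 180°)

The scattered photon has minimum energy when its wavelength is maximum, i.e., when the Compton shift Δλ = λ_C(1 − cos θ) is maximum. This occurs at θ = 180° (backscattering), giving Δλ_max = 2λ_C = 4.8526 pm.

Initial wavelength: λ₀ = hc/E₀ = 95.3725 pm
Maximum final wavelength: λ'_max = λ₀ + 2λ_C = 95.3725 + 4.8526 = 100.2251 pm
Minimum final energy: E'_min = hc/λ'_max = 12.3706 keV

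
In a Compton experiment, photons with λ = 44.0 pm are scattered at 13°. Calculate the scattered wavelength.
44.0622 pm

Using the Compton scattering formula:
λ' = λ + Δλ = λ + λ_C(1 - cos θ)

Given:
- Initial wavelength λ = 44.0 pm
- Scattering angle θ = 13°
- Compton wavelength λ_C ≈ 2.4263 pm

Calculate the shift:
Δλ = 2.4263 × (1 - cos(13°))
Δλ = 2.4263 × 0.0256
Δλ = 0.0622 pm

Final wavelength:
λ' = 44.0 + 0.0622 = 44.0622 pm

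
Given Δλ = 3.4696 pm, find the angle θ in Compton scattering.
115.47°

From the Compton formula Δλ = λ_C(1 - cos θ), we can solve for θ:

cos θ = 1 - Δλ/λ_C

Given:
- Δλ = 3.4696 pm
- λ_C = h/(m_e·c) ≈ 2.42631024 pm

cos θ = 1 - 3.4696/2.42631024
cos θ = 1 - 1.429990
cos θ = -0.429990

θ = arccos(-0.429990)
θ = 115.47°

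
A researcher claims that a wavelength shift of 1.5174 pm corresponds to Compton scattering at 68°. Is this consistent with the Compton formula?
Yes, consistent

Calculate the expected shift for θ = 68°:

Δλ_expected = λ_C(1 - cos(68°))
Δλ_expected = 2.4263 × (1 - cos(68°))
Δλ_expected = 2.4263 × 0.6254
Δλ_expected = 1.5174 pm

Given shift: 1.5174 pm
Expected shift: 1.5174 pm
Difference: 0.0000 pm

The values match. This is consistent with Compton scattering at the stated angle.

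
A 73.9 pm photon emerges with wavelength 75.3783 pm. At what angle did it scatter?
67.00°

First find the wavelength shift:
Δλ = λ' - λ = 75.3783 - 73.9 = 1.4783 pm

Using Δλ = λ_C(1 - cos θ), with λ_C = h/(m_e·c) ≈ 2.42631024 pm:
cos θ = 1 - Δλ/λ_C
cos θ = 1 - 1.4783/2.42631024
cos θ = 0.390721

θ = arccos(0.390721)
θ = 67.00°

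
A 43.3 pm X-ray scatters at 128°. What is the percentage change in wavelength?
9.0533%

Calculate the Compton shift:
Δλ = λ_C(1 - cos(128°))
Δλ = 2.4263 × (1 - cos(128°))
Δλ = 2.4263 × 1.6157
Δλ = 3.9201 pm

Percentage change:
(Δλ/λ₀) × 100 = (3.9201/43.3) × 100
= 9.0533%

(Intermediate values are shown rounded; full precision is carried through to the final answer.)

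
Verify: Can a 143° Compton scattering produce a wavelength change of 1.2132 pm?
No, inconsistent

Calculate the expected shift for θ = 143°:

Δλ_expected = λ_C(1 - cos(143°))
Δλ_expected = 2.4263 × (1 - cos(143°))
Δλ_expected = 2.4263 × 1.7986
Δλ_expected = 4.3640 pm

Given shift: 1.2132 pm
Expected shift: 4.3640 pm
Difference: 3.1509 pm

The values do not match. The given shift corresponds to θ ≈ 60.0°, not 143°.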